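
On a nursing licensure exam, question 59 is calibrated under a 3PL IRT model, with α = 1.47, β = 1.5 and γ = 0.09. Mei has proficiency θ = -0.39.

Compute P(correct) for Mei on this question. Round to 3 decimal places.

P(θ) = γ + (1 − γ) · 1 / (1 + exp(−α(θ − β)))
Exponent: 1.47 × (-0.39 − 1.5) = -2.7783
1/(1 + e^{2.7783}) = 0.0585
P = 0.09 + 0.91 × 0.0585 = 0.1432

0.143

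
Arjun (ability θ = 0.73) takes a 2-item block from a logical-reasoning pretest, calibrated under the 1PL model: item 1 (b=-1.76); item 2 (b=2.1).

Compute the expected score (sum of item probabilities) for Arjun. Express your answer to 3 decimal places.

1.126

P(θ) = 1 / (1 + exp(−(θ − b)))
P_1 = 1/(1+e^{-2.4900}) = 0.9234
P_2 = 1/(1+e^{1.3700}) = 0.2026
E[score] = 0.9234 + 0.2026 = 1.1261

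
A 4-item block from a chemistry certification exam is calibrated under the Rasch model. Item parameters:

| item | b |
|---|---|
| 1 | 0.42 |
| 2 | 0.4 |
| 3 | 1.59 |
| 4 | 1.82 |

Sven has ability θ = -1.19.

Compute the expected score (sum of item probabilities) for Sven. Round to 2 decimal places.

P(θ) = 1 / (1 + exp(−(θ − b)))
P_1 = 1/(1+e^{1.6100}) = 0.1666
P_2 = 1/(1+e^{1.5900}) = 0.1694
P_3 = 1/(1+e^{2.7800}) = 0.0584
P_4 = 1/(1+e^{3.0100}) = 0.0470
E[score] = 0.1666 + 0.1694 + 0.0584 + 0.0470 = 0.4414

0.44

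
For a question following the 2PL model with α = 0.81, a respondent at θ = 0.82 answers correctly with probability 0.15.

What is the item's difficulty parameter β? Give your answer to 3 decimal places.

2.961

P(θ) = 1 / (1 + exp(−α(θ − β)))
logit(0.15) = ln(0.15/0.85) = -1.7346
β = θ − logit/(α) = 0.82 − (-1.7346)/0.8100 = 2.9615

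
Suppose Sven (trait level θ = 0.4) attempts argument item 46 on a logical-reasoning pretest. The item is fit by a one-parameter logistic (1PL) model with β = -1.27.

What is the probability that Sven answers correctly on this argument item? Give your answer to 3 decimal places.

P(θ) = 1 / (1 + exp(−(θ − β)))
Exponent: (0.4 − (-1.27)) = 1.6700
1/(1 + e^{-1.6700}) = 0.8416
P = 0.8416

0.842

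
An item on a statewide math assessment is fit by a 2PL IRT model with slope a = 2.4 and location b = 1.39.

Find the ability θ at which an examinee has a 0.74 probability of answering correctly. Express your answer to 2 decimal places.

1.83

P(θ) = 1 / (1 + exp(−a(θ − b)))
logit = ln(0.7400/0.2600) = 1.0460
θ = b + logit/(a) = 1.39 + 1.0460/2.4000 = 1.8258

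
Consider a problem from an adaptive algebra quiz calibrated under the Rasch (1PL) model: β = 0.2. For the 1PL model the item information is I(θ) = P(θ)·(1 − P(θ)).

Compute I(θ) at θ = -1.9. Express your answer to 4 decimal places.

0.0972

P = 1/(1+e^{2.1000}) = 0.1091
P(1−P) = 0.1091 × 0.8909 = 0.0972
I = P(1−P) = 0.09719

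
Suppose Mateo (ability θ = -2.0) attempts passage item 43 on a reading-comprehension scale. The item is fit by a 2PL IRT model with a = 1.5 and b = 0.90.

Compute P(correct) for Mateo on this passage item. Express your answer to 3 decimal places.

0.013

P(θ) = 1 / (1 + exp(−a(θ − b)))
Exponent: 1.5 × (-2.0 − 0.90) = -4.3500
1/(1 + e^{4.3500}) = 0.0127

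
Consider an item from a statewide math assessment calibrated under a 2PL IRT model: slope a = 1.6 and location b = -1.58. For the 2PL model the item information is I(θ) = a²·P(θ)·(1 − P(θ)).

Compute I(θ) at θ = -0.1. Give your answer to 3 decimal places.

P = 1/(1+e^{-2.3680}) = 0.9144
P(1−P) = 0.9144 × 0.0856 = 0.0783
I = a² × P(1−P) = 1.6² × 0.0783 = 0.20047

0.200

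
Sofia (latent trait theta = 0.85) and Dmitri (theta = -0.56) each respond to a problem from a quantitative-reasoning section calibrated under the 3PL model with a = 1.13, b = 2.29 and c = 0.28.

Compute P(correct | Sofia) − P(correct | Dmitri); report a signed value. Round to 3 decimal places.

0.091

P(theta) = c + (1 − c) · 1 / (1 + exp(−a(theta − b)))
P(Sofia) = 0.3982  [exponent -1.6272]
P(Dmitri) = 0.3076  [exponent -3.2205]
Difference = 0.3982 − 0.3076 = 0.0906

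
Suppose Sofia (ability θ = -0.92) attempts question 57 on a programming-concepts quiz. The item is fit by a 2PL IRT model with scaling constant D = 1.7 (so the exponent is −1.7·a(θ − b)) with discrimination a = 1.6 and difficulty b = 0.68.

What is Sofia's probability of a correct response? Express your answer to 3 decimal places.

P(θ) = 1 / (1 + exp(−D·a(θ − b)))
Exponent: 1.7 × 1.6 × (-0.92 − 0.68) = -4.3520
1/(1 + e^{4.3520}) = 0.0127
P = 0.0127

0.013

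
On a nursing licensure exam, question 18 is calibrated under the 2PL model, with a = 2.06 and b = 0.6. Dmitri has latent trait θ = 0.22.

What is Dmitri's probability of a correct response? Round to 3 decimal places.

P(θ) = 1 / (1 + exp(−a(θ − b)))
Exponent: 2.06 × (0.22 − 0.6) = -0.7828
1/(1 + e^{0.7828}) = 0.3137

0.314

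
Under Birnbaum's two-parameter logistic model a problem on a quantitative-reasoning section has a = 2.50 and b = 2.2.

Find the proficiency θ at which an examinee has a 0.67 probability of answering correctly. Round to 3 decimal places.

P(θ) = 1 / (1 + exp(−a(θ − b)))
logit = ln(0.6700/0.3300) = 0.7082
θ = b + logit/(a) = 2.2 + 0.7082/2.5000 = 2.4833

2.483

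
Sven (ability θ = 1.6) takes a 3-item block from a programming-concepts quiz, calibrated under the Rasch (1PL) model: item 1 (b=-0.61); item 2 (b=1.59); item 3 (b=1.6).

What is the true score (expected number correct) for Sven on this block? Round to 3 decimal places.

1.904

P(θ) = 1 / (1 + exp(−(θ − b)))
P_1 = 1/(1+e^{-2.2100}) = 0.9011
P_2 = 1/(1+e^{-0.0100}) = 0.5025
P_3 = 1/(1+e^{0.0000}) = 0.5000
E[score] = 0.9011 + 0.5025 + 0.5000 = 1.9036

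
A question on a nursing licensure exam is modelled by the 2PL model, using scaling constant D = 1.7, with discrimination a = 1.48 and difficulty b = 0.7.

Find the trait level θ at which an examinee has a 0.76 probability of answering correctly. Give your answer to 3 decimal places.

P(θ) = 1 / (1 + exp(−D·a(θ − b)))
logit = ln(0.7600/0.2400) = 1.1527
θ = b + logit/(1.7·a) = 0.7 + 1.1527/2.5160 = 1.1581

1.158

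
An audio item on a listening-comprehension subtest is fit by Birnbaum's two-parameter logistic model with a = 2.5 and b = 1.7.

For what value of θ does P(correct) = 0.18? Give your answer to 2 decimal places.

P(θ) = 1 / (1 + exp(−a(θ − b)))
logit = ln(0.1800/0.8200) = -1.5163
θ = b + logit/(a) = 1.7 + (-1.5163)/2.5000 = 1.0935

1.09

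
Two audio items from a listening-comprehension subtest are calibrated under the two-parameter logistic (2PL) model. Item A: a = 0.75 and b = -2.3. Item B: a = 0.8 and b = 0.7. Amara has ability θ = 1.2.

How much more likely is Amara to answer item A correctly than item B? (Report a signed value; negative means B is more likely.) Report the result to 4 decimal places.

P(θ) = 1 / (1 + exp(−a(θ − b)))
P_A = 0.9325
P_B = 0.5987
P_A − P_B = 0.3338

0.3338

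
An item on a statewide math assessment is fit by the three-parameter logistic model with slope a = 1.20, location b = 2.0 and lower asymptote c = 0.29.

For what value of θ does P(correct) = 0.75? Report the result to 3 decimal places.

2.508

P(θ) = c + (1 − c) · 1 / (1 + exp(−a(θ − b)))
Remove guessing floor: (0.75 − 0.29)/(1 − 0.29) = 0.6479
logit = ln(0.6479/0.3521) = 0.6098
θ = b + logit/(a) = 2.0 + 0.6098/1.2000 = 2.5081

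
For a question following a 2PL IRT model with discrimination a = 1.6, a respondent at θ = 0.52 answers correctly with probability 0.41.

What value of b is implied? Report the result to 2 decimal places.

0.75

P(θ) = 1 / (1 + exp(−a(θ − b)))
logit(0.41) = ln(0.41/0.59) = -0.3640
b = θ − logit/(a) = 0.52 − (-0.3640)/1.6000 = 0.7475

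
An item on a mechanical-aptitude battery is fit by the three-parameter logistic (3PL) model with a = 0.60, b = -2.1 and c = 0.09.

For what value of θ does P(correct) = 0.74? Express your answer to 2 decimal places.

P(θ) = c + (1 − c) · 1 / (1 + exp(−a(θ − b)))
Remove guessing floor: (0.74 − 0.09)/(1 − 0.09) = 0.7143
logit = ln(0.7143/0.2857) = 0.9163
θ = b + logit/(a) = -2.1 + 0.9163/0.6000 = -0.5728

-0.57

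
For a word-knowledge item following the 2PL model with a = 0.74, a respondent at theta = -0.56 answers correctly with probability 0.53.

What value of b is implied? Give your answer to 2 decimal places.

P(theta) = 1 / (1 + exp(−a(theta − b)))
logit(0.53) = ln(0.53/0.47) = 0.1201
b = theta − logit/(a) = -0.56 − 0.1201/0.7400 = -0.7224

-0.72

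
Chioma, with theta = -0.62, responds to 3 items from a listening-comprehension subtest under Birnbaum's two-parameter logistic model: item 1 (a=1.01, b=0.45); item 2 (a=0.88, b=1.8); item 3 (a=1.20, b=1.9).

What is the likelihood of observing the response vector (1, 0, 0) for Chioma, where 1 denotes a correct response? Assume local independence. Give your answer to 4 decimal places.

0.2160

P(theta) = 1 / (1 + exp(−a(theta − b)))
P_1 = 1/(1+e^{1.0807}) = 0.2534
P_2 = 1/(1+e^{2.1296}) = 0.1063
P_3 = 1/(1+e^{3.0240}) = 0.0464
L = P_1 × (1−P_2) × (1−P_3) = 0.2534 × 0.8937 × 0.9536 = 0.21596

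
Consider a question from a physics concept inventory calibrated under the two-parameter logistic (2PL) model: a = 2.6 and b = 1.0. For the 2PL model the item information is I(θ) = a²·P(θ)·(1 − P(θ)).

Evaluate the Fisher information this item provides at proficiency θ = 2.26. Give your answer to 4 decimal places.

0.2371

P = 1/(1+e^{-3.2760}) = 0.9636
P(1−P) = 0.9636 × 0.0364 = 0.0351
I = a² × P(1−P) = 2.6² × 0.0351 = 0.23713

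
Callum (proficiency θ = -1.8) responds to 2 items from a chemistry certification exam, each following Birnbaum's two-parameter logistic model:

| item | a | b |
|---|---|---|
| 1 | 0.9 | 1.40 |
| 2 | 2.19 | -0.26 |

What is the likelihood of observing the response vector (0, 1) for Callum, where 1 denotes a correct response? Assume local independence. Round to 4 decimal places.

P(θ) = 1 / (1 + exp(−a(θ − b)))
P_1 = 1/(1+e^{2.8800}) = 0.0532
P_2 = 1/(1+e^{3.3726}) = 0.0332
L = (1−P_1) × P_2 = 0.9468 × 0.0332 = 0.03140

0.0314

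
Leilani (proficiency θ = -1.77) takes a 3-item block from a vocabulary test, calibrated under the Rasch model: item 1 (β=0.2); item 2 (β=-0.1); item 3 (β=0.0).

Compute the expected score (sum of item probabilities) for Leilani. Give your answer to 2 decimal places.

P(θ) = 1 / (1 + exp(−(θ − β)))
P_1 = 1/(1+e^{1.9700}) = 0.1224
P_2 = 1/(1+e^{1.6700}) = 0.1584
P_3 = 1/(1+e^{1.7700}) = 0.1455
E[score] = 0.1224 + 0.1584 + 0.1455 = 0.4264

0.43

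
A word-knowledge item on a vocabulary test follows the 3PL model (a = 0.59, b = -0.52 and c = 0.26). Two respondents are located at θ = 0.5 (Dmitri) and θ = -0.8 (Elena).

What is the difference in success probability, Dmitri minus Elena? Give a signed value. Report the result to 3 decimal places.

0.139

P(θ) = c + (1 − c) · 1 / (1 + exp(−a(θ − b)))
P(Dmitri) = 0.7381  [exponent 0.6018]
P(Elena) = 0.5995  [exponent -0.1652]
Difference = 0.7381 − 0.5995 = 0.1386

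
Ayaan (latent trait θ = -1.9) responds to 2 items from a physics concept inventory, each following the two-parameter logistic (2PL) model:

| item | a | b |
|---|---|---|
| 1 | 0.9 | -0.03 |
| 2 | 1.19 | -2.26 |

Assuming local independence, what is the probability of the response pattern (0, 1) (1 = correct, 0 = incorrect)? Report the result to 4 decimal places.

0.5106

P(θ) = 1 / (1 + exp(−a(θ − b)))
P_1 = 1/(1+e^{1.6830}) = 0.1567
P_2 = 1/(1+e^{-0.4284}) = 0.6055
L = (1−P_1) × P_2 = 0.8433 × 0.6055 = 0.51061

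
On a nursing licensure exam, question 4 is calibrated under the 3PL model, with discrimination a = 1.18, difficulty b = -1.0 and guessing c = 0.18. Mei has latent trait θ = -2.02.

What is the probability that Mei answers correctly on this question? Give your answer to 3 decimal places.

0.369

P(θ) = c + (1 − c) · 1 / (1 + exp(−a(θ − b)))
Exponent: 1.18 × (-2.02 − (-1.0)) = -1.2036
1/(1 + e^{1.2036}) = 0.2308
P = 0.18 + 0.82 × 0.2308 = 0.3693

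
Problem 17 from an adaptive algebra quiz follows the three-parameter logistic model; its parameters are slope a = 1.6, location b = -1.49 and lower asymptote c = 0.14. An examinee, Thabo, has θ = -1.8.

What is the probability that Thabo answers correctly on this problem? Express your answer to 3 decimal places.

0.465

P(θ) = c + (1 − c) · 1 / (1 + exp(−a(θ − b)))
Exponent: 1.6 × (-1.8 − (-1.49)) = -0.4960
1/(1 + e^{0.4960}) = 0.3785
P = 0.14 + 0.86 × 0.3785 = 0.4655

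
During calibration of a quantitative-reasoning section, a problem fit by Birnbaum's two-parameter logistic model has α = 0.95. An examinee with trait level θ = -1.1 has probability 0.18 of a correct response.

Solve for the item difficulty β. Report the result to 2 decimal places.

P(θ) = 1 / (1 + exp(−α(θ − β)))
logit(0.18) = ln(0.18/0.82) = -1.5163
β = θ − logit/(α) = -1.1 − (-1.5163)/0.9500 = 0.4962

0.50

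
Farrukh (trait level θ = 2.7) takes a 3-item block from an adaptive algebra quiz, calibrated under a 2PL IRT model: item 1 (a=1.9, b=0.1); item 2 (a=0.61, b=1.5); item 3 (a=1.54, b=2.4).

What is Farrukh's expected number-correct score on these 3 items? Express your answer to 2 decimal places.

P(θ) = 1 / (1 + exp(−a(θ − b)))
P_1 = 1/(1+e^{-4.9400}) = 0.9929
P_2 = 1/(1+e^{-0.7320}) = 0.6752
P_3 = 1/(1+e^{-0.4620}) = 0.6135
E[score] = 0.9929 + 0.6752 + 0.6135 = 2.2816

2.28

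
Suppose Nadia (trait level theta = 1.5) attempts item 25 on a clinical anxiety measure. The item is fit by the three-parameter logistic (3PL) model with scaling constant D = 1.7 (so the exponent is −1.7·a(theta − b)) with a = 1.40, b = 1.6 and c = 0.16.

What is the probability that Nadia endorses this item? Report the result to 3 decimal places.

0.530

P(theta) = c + (1 − c) · 1 / (1 + exp(−D·a(theta − b)))
Exponent: 1.7 × 1.40 × (1.5 − 1.6) = -0.2380
1/(1 + e^{0.2380}) = 0.4408
P = 0.16 + 0.84 × 0.4408 = 0.5303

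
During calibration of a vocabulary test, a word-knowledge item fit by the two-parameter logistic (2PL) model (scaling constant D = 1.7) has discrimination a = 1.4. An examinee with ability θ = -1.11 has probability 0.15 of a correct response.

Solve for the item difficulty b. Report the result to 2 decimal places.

-0.38

P(θ) = 1 / (1 + exp(−D·a(θ − b)))
logit(0.15) = ln(0.15/0.85) = -1.7346
b = θ − logit/(1.7·a) = -1.11 − (-1.7346)/2.3800 = -0.3812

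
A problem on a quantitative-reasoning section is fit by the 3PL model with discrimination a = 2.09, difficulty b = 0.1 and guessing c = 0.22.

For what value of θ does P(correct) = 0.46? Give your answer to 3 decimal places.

P(θ) = c + (1 − c) · 1 / (1 + exp(−a(θ − b)))
Remove guessing floor: (0.46 − 0.22)/(1 − 0.22) = 0.3077
logit = ln(0.3077/0.6923) = -0.8109
θ = b + logit/(a) = 0.1 + (-0.8109)/2.0900 = -0.2880

-0.288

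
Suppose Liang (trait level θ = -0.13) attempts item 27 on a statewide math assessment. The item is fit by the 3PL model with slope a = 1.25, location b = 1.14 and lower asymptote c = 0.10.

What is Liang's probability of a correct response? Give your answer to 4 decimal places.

P(θ) = c + (1 − c) · 1 / (1 + exp(−a(θ − b)))
Exponent: 1.25 × (-0.13 − 1.14) = -1.5875
1/(1 + e^{1.5875}) = 0.1697
P = 0.10 + 0.90 × 0.1697 = 0.2528

0.2528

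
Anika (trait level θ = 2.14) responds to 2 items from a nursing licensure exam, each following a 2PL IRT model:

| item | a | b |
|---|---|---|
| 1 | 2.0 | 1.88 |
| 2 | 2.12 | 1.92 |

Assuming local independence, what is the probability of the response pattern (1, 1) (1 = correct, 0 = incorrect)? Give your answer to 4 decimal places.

0.3854

P(θ) = 1 / (1 + exp(−a(θ − b)))
P_1 = 1/(1+e^{-0.5200}) = 0.6271
P_2 = 1/(1+e^{-0.4664}) = 0.6145
L = P_1 × P_2 = 0.6271 × 0.6145 = 0.38540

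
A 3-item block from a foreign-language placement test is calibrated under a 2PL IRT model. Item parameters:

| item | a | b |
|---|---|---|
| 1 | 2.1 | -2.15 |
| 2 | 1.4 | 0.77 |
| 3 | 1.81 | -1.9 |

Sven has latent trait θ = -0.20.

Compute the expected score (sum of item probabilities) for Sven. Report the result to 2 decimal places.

2.14

P(θ) = 1 / (1 + exp(−a(θ − b)))
P_1 = 1/(1+e^{-4.0950}) = 0.9836
P_2 = 1/(1+e^{1.3580}) = 0.2046
P_3 = 1/(1+e^{-3.0770}) = 0.9559
E[score] = 0.9836 + 0.2046 + 0.9559 = 2.1441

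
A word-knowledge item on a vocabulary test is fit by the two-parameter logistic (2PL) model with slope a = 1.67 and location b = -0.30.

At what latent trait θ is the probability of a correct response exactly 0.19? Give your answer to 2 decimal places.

-1.17

P(θ) = 1 / (1 + exp(−a(θ − b)))
logit = ln(0.1900/0.8100) = -1.4500
θ = b + logit/(a) = -0.30 + (-1.4500)/1.6700 = -1.1683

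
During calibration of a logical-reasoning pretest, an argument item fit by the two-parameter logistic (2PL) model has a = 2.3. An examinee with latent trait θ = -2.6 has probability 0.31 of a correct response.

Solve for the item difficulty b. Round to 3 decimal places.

-2.252

P(θ) = 1 / (1 + exp(−a(θ − b)))
logit(0.31) = ln(0.31/0.69) = -0.8001
b = θ − logit/(a) = -2.6 − (-0.8001)/2.3000 = -2.2521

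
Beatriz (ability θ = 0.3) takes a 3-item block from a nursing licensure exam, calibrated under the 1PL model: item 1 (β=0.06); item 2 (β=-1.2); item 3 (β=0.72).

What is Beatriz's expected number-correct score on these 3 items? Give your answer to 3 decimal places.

1.774

P(θ) = 1 / (1 + exp(−(θ − β)))
P_1 = 1/(1+e^{-0.2400}) = 0.5597
P_2 = 1/(1+e^{-1.5000}) = 0.8176
P_3 = 1/(1+e^{0.4200}) = 0.3965
E[score] = 0.5597 + 0.8176 + 0.3965 = 1.7738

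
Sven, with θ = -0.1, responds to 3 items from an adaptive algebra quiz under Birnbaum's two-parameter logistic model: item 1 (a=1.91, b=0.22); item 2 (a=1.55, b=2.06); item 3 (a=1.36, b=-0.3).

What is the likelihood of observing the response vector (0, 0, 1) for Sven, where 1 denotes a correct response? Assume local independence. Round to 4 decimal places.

0.3554

P(θ) = 1 / (1 + exp(−a(θ − b)))
P_1 = 1/(1+e^{0.6112}) = 0.3518
P_2 = 1/(1+e^{3.3480}) = 0.0340
P_3 = 1/(1+e^{-0.2720}) = 0.5676
L = (1−P_1) × (1−P_2) × P_3 = 0.6482 × 0.9660 × 0.5676 = 0.35542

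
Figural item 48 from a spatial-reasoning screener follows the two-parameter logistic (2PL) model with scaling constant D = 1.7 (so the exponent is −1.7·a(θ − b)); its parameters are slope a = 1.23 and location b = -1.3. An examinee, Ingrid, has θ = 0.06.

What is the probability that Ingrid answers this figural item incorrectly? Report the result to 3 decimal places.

0.055

P(θ) = 1 / (1 + exp(−D·a(θ − b)))
Exponent: 1.7 × 1.23 × (0.06 − (-1.3)) = 2.8438
1/(1 + e^{-2.8438}) = 0.9450
P = 0.9450
P(incorrect) = 1 − 0.9450 = 0.0550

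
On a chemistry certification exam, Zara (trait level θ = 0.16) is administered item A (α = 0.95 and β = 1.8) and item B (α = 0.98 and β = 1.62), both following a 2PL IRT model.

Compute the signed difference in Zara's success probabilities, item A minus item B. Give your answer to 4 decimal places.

-0.0190

P(θ) = 1 / (1 + exp(−α(θ − β)))
P_A = 0.1739
P_B = 0.1930
P_A − P_B = -0.0190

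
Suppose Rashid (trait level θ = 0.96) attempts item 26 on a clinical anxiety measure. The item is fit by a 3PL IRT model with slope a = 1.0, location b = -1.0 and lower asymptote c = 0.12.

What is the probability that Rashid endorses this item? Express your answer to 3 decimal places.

0.891

P(θ) = c + (1 − c) · 1 / (1 + exp(−a(θ − b)))
Exponent: 1.0 × (0.96 − (-1.0)) = 1.9600
1/(1 + e^{-1.9600}) = 0.8765
P = 0.12 + 0.88 × 0.8765 = 0.8913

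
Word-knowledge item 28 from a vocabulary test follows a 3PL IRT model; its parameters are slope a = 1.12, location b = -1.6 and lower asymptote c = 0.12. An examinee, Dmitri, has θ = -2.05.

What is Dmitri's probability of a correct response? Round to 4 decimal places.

0.4514

P(θ) = c + (1 − c) · 1 / (1 + exp(−a(θ − b)))
Exponent: 1.12 × (-2.05 − (-1.6)) = -0.5040
1/(1 + e^{0.5040}) = 0.3766
P = 0.12 + 0.88 × 0.3766 = 0.4514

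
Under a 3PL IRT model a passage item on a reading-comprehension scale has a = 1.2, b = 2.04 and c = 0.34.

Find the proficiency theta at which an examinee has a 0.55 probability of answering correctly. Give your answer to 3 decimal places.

P(theta) = c + (1 − c) · 1 / (1 + exp(−a(theta − b)))
Remove guessing floor: (0.55 − 0.34)/(1 − 0.34) = 0.3182
logit = ln(0.3182/0.6818) = -0.7621
theta = b + logit/(a) = 2.04 + (-0.7621)/1.2000 = 1.4049

1.405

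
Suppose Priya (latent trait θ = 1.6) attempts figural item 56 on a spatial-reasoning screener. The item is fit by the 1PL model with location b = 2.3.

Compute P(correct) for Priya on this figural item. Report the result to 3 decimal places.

0.332

P(θ) = 1 / (1 + exp(−(θ − b)))
Exponent: (1.6 − 2.3) = -0.7000
1/(1 + e^{0.7000}) = 0.3318
P = 0.3318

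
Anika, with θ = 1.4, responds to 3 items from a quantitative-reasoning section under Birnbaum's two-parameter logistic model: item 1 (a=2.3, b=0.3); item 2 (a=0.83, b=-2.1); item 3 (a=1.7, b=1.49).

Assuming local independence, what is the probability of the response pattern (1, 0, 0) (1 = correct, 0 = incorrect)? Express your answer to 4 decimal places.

P(θ) = 1 / (1 + exp(−a(θ − b)))
P_1 = 1/(1+e^{-2.5300}) = 0.9262
P_2 = 1/(1+e^{-2.9050}) = 0.9481
P_3 = 1/(1+e^{0.1530}) = 0.4618
L = P_1 × (1−P_2) × (1−P_3) = 0.9262 × 0.0519 × 0.5382 = 0.02587

0.0259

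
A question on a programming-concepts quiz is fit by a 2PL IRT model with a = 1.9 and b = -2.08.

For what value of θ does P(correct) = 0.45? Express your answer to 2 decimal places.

-2.19

P(θ) = 1 / (1 + exp(−a(θ − b)))
logit = ln(0.4500/0.5500) = -0.2007
θ = b + logit/(a) = -2.08 + (-0.2007)/1.9000 = -2.1856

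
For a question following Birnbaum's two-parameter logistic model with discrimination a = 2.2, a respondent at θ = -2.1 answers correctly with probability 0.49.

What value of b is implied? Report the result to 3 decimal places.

-2.082

P(θ) = 1 / (1 + exp(−a(θ − b)))
logit(0.49) = ln(0.49/0.51) = -0.0400
b = θ − logit/(a) = -2.1 − (-0.0400)/2.2000 = -2.0818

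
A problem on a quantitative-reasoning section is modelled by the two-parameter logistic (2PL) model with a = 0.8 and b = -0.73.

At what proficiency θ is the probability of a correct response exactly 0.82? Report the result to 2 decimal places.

P(θ) = 1 / (1 + exp(−a(θ − b)))
logit = ln(0.8200/0.1800) = 1.5163
θ = b + logit/(a) = -0.73 + 1.5163/0.8000 = 1.1654

1.17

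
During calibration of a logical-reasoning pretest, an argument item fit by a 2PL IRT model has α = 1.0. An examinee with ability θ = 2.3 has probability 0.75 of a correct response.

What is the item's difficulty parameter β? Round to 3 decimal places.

P(θ) = 1 / (1 + exp(−α(θ − β)))
logit(0.75) = ln(0.75/0.25) = 1.0986
β = θ − logit/(α) = 2.3 − 1.0986/1.0000 = 1.2014

1.201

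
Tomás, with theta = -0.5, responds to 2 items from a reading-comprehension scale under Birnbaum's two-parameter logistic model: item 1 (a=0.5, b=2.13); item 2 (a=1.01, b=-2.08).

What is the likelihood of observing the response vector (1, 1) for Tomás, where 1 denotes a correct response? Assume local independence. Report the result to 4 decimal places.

P(theta) = 1 / (1 + exp(−a(theta − b)))
P_1 = 1/(1+e^{1.3150}) = 0.2117
P_2 = 1/(1+e^{-1.5958}) = 0.8314
L = P_1 × P_2 = 0.2117 × 0.8314 = 0.17597

0.1760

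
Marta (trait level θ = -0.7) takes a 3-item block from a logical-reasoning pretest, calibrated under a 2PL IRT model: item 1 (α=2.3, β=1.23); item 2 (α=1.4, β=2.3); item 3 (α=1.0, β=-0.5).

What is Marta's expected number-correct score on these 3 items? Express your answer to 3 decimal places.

0.477

P(θ) = 1 / (1 + exp(−α(θ − β)))
P_1 = 1/(1+e^{4.4390}) = 0.0117
P_2 = 1/(1+e^{4.2000}) = 0.0148
P_3 = 1/(1+e^{0.2000}) = 0.4502
E[score] = 0.0117 + 0.0148 + 0.4502 = 0.4766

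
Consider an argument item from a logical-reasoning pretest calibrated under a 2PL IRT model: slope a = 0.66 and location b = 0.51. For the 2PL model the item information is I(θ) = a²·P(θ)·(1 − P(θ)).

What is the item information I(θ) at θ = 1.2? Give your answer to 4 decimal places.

0.1034

P = 1/(1+e^{-0.4554}) = 0.6119
P(1−P) = 0.6119 × 0.3881 = 0.2375
I = a² × P(1−P) = 0.66² × 0.2375 = 0.10344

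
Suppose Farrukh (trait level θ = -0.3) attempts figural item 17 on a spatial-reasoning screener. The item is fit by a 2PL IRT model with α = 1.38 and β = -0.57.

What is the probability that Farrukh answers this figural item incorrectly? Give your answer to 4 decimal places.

0.4079

P(θ) = 1 / (1 + exp(−α(θ − β)))
Exponent: 1.38 × (-0.3 − (-0.57)) = 0.3726
1/(1 + e^{-0.3726}) = 0.5921
P(incorrect) = 1 − 0.5921 = 0.4079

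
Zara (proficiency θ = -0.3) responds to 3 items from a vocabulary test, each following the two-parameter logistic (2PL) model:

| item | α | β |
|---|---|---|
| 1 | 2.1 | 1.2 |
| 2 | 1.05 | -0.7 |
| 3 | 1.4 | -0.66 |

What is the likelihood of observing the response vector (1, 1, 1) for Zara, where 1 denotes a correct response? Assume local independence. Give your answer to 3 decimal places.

P(θ) = 1 / (1 + exp(−α(θ − β)))
P_1 = 1/(1+e^{3.1500}) = 0.0411
P_2 = 1/(1+e^{-0.4200}) = 0.6035
P_3 = 1/(1+e^{-0.5040}) = 0.6234
L = P_1 × P_2 × P_3 = 0.0411 × 0.6035 × 0.6234 = 0.01546

0.015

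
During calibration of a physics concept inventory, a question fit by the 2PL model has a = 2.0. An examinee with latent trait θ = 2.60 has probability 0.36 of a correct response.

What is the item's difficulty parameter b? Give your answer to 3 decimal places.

2.888

P(θ) = 1 / (1 + exp(−a(θ − b)))
logit(0.36) = ln(0.36/0.64) = -0.5754
b = θ − logit/(a) = 2.60 − (-0.5754)/2.0000 = 2.8877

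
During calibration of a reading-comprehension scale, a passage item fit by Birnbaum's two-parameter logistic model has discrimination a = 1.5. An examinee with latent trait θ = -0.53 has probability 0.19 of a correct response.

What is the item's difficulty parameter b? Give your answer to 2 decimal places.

P(θ) = 1 / (1 + exp(−a(θ − b)))
logit(0.19) = ln(0.19/0.81) = -1.4500
b = θ − logit/(a) = -0.53 − (-1.4500)/1.5000 = 0.4367

0.44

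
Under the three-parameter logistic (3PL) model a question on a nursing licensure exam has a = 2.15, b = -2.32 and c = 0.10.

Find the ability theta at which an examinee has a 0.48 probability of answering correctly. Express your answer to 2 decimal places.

P(theta) = c + (1 − c) · 1 / (1 + exp(−a(theta − b)))
Remove guessing floor: (0.48 − 0.10)/(1 − 0.10) = 0.4222
logit = ln(0.4222/0.5778) = -0.3137
theta = b + logit/(a) = -2.32 + (-0.3137)/2.1500 = -2.4659

-2.47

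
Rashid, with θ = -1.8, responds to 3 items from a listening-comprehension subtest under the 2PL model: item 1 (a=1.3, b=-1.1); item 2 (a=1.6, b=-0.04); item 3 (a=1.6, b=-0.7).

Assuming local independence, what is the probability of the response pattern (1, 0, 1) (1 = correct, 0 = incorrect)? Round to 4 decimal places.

P(θ) = 1 / (1 + exp(−a(θ − b)))
P_1 = 1/(1+e^{0.9100}) = 0.2870
P_2 = 1/(1+e^{2.8160}) = 0.0565
P_3 = 1/(1+e^{1.7600}) = 0.1468
L = P_1 × (1−P_2) × P_3 = 0.2870 × 0.9435 × 0.1468 = 0.03975

0.0397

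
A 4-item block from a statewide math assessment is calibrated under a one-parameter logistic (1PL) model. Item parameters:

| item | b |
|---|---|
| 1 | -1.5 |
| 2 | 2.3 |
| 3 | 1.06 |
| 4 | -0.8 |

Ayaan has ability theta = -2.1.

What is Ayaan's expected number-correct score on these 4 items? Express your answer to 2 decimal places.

0.62

P(theta) = 1 / (1 + exp(−(theta − b)))
P_1 = 1/(1+e^{0.6000}) = 0.3543
P_2 = 1/(1+e^{4.4000}) = 0.0121
P_3 = 1/(1+e^{3.1600}) = 0.0407
P_4 = 1/(1+e^{1.3000}) = 0.2142
E[score] = 0.3543 + 0.0121 + 0.0407 + 0.2142 = 0.6213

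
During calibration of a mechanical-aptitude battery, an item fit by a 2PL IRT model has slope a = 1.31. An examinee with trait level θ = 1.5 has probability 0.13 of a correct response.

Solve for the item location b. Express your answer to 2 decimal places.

P(θ) = 1 / (1 + exp(−a(θ − b)))
logit(0.13) = ln(0.13/0.87) = -1.9010
b = θ − logit/(a) = 1.5 − (-1.9010)/1.3100 = 2.9511

2.95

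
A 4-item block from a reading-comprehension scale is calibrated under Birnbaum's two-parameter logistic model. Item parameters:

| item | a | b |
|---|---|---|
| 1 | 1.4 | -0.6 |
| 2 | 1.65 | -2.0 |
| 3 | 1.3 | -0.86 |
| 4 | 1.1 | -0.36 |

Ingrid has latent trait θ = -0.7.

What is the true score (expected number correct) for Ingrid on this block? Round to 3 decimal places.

P(θ) = 1 / (1 + exp(−a(θ − b)))
P_1 = 1/(1+e^{0.1400}) = 0.4651
P_2 = 1/(1+e^{-2.1450}) = 0.8952
P_3 = 1/(1+e^{-0.2080}) = 0.5518
P_4 = 1/(1+e^{0.3740}) = 0.4076
E[score] = 0.4651 + 0.8952 + 0.5518 + 0.4076 = 2.3196

2.320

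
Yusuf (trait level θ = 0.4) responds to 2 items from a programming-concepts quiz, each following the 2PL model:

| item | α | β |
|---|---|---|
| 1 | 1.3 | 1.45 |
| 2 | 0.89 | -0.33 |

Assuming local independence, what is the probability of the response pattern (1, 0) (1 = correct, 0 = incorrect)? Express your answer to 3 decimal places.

0.070

P(θ) = 1 / (1 + exp(−α(θ − β)))
P_1 = 1/(1+e^{1.3650}) = 0.2034
P_2 = 1/(1+e^{-0.6497}) = 0.6569
L = P_1 × (1−P_2) = 0.2034 × 0.3431 = 0.06979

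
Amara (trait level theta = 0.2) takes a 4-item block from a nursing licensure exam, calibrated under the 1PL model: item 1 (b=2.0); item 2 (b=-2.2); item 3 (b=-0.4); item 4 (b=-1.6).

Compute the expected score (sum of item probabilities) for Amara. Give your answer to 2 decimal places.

2.56

P(theta) = 1 / (1 + exp(−(theta − b)))
P_1 = 1/(1+e^{1.8000}) = 0.1419
P_2 = 1/(1+e^{-2.4000}) = 0.9168
P_3 = 1/(1+e^{-0.6000}) = 0.6457
P_4 = 1/(1+e^{-1.8000}) = 0.8581
E[score] = 0.1419 + 0.9168 + 0.6457 + 0.8581 = 2.5625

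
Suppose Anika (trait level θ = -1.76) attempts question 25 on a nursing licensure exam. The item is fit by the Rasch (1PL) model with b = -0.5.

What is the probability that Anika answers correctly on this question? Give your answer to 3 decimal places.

0.221

P(θ) = 1 / (1 + exp(−(θ − b)))
Exponent: (-1.76 − (-0.5)) = -1.2600
1/(1 + e^{1.2600}) = 0.2210
P = 0.2210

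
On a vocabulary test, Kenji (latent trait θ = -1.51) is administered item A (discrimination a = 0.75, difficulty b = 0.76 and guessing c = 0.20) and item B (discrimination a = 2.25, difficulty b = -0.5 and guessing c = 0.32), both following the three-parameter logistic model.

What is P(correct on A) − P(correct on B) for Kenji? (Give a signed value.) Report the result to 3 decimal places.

-0.060

P(θ) = c + (1 − c) · 1 / (1 + exp(−a(θ − b)))
P_A = 0.3233
P_B = 0.3835
P_A − P_B = -0.0602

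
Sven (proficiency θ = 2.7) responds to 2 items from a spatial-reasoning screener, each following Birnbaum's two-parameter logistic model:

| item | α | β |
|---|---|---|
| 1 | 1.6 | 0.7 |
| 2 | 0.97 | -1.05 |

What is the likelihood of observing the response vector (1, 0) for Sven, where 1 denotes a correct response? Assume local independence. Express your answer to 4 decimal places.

0.0246

P(θ) = 1 / (1 + exp(−α(θ − β)))
P_1 = 1/(1+e^{-3.2000}) = 0.9608
P_2 = 1/(1+e^{-3.6375}) = 0.9744
L = P_1 × (1−P_2) = 0.9608 × 0.0256 = 0.02464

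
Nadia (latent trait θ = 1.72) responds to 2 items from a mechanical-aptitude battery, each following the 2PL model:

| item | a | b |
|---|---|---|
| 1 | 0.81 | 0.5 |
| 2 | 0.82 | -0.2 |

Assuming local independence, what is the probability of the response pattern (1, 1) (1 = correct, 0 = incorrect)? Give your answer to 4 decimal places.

P(θ) = 1 / (1 + exp(−a(θ − b)))
P_1 = 1/(1+e^{-0.9882}) = 0.7287
P_2 = 1/(1+e^{-1.5744}) = 0.8284
L = P_1 × P_2 = 0.7287 × 0.8284 = 0.60369

0.6037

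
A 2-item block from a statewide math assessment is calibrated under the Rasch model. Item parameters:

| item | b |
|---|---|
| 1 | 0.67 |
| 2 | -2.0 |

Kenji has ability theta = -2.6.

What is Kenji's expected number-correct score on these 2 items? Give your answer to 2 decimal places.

0.39

P(theta) = 1 / (1 + exp(−(theta − b)))
P_1 = 1/(1+e^{3.2700}) = 0.0366
P_2 = 1/(1+e^{0.6000}) = 0.3543
E[score] = 0.0366 + 0.3543 = 0.3910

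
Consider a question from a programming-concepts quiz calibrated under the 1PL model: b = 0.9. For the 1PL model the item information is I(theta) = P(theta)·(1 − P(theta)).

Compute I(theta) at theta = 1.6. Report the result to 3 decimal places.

P = 1/(1+e^{-0.7000}) = 0.6682
P(1−P) = 0.6682 × 0.3318 = 0.2217
I = P(1−P) = 0.22171

0.222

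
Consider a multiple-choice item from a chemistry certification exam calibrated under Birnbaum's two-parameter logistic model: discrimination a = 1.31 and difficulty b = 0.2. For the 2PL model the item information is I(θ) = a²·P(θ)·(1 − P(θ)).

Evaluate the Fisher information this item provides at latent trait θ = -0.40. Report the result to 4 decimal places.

P = 1/(1+e^{0.7860}) = 0.3130
P(1−P) = 0.3130 × 0.6870 = 0.2150
I = a² × P(1−P) = 1.31² × 0.2150 = 0.36903

0.3690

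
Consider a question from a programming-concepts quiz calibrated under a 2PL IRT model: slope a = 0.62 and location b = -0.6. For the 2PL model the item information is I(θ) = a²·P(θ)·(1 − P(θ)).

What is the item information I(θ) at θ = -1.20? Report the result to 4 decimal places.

P = 1/(1+e^{0.3720}) = 0.4081
P(1−P) = 0.4081 × 0.5919 = 0.2415
I = a² × P(1−P) = 0.62² × 0.2415 = 0.09285

0.0929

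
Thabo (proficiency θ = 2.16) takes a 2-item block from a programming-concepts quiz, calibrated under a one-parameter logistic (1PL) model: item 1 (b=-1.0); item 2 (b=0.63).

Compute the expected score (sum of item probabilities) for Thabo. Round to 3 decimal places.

P(θ) = 1 / (1 + exp(−(θ − b)))
P_1 = 1/(1+e^{-3.1600}) = 0.9593
P_2 = 1/(1+e^{-1.5300}) = 0.8220
E[score] = 0.9593 + 0.8220 = 1.7813

1.781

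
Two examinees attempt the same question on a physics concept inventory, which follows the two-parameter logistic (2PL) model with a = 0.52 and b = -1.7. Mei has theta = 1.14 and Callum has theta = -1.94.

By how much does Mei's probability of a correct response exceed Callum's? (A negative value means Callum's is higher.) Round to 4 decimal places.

0.3452

P(theta) = 1 / (1 + exp(−a(theta − b)))
P(Mei) = 0.8141  [exponent 1.4768]
P(Callum) = 0.4688  [exponent -0.1248]
Difference = 0.8141 − 0.4688 = 0.3452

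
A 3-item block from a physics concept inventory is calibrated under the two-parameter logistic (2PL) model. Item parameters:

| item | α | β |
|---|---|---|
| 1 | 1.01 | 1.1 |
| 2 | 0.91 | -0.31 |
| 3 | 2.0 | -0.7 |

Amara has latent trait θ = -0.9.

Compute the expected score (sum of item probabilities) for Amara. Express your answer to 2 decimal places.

0.89

P(θ) = 1 / (1 + exp(−α(θ − β)))
P_1 = 1/(1+e^{2.0200}) = 0.1171
P_2 = 1/(1+e^{0.5369}) = 0.3689
P_3 = 1/(1+e^{0.4000}) = 0.4013
E[score] = 0.1171 + 0.3689 + 0.4013 = 0.8873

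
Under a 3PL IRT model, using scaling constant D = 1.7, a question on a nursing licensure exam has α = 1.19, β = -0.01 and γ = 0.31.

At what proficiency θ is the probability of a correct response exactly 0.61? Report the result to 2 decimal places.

-0.14

P(θ) = γ + (1 − γ) · 1 / (1 + exp(−D·α(θ − β)))
Remove guessing floor: (0.61 − 0.31)/(1 − 0.31) = 0.4348
logit = ln(0.4348/0.5652) = -0.2624
θ = β + logit/(1.7·α) = -0.01 + (-0.2624)/2.0230 = -0.1397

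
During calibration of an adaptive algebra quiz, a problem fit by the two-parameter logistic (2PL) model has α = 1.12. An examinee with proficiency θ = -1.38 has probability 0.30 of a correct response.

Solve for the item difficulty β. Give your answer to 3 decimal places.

P(θ) = 1 / (1 + exp(−α(θ − β)))
logit(0.30) = ln(0.30/0.70) = -0.8473
β = θ − logit/(α) = -1.38 − (-0.8473)/1.1200 = -0.6235

-0.623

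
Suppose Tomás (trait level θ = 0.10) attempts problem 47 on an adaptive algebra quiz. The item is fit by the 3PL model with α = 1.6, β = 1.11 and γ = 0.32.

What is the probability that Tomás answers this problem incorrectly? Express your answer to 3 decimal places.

0.567

P(θ) = γ + (1 − γ) · 1 / (1 + exp(−α(θ − β)))
Exponent: 1.6 × (0.10 − 1.11) = -1.6160
1/(1 + e^{1.6160}) = 0.1658
P = 0.32 + 0.68 × 0.1658 = 0.4327
P(incorrect) = 1 − 0.4327 = 0.5673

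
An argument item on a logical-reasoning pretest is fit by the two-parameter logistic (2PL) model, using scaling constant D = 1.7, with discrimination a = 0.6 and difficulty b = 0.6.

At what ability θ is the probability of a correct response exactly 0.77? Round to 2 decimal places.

P(θ) = 1 / (1 + exp(−D·a(θ − b)))
logit = ln(0.7700/0.2300) = 1.2083
θ = b + logit/(1.7·a) = 0.6 + 1.2083/1.0200 = 1.7846

1.78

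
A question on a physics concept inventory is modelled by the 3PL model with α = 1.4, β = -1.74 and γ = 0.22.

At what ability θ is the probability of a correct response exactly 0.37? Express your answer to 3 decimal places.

P(θ) = γ + (1 − γ) · 1 / (1 + exp(−α(θ − β)))
Remove guessing floor: (0.37 − 0.22)/(1 − 0.22) = 0.1923
logit = ln(0.1923/0.8077) = -1.4351
θ = β + logit/(α) = -1.74 + (-1.4351)/1.4000 = -2.7651

-2.765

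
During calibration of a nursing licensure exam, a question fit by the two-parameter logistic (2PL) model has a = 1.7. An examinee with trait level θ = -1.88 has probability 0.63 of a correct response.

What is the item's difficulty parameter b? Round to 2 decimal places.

-2.19

P(θ) = 1 / (1 + exp(−a(θ − b)))
logit(0.63) = ln(0.63/0.37) = 0.5322
b = θ − logit/(a) = -1.88 − 0.5322/1.7000 = -2.1931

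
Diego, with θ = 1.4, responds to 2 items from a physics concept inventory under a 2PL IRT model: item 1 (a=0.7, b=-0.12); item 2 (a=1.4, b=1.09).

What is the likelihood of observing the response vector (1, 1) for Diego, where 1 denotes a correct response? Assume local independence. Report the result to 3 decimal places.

0.451

P(θ) = 1 / (1 + exp(−a(θ − b)))
P_1 = 1/(1+e^{-1.0640}) = 0.7435
P_2 = 1/(1+e^{-0.4340}) = 0.6068
L = P_1 × P_2 = 0.7435 × 0.6068 = 0.45115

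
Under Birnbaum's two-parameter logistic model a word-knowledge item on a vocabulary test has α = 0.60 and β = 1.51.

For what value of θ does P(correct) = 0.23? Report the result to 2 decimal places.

P(θ) = 1 / (1 + exp(−α(θ − β)))
logit = ln(0.2300/0.7700) = -1.2083
θ = β + logit/(α) = 1.51 + (-1.2083)/0.6000 = -0.5039

-0.50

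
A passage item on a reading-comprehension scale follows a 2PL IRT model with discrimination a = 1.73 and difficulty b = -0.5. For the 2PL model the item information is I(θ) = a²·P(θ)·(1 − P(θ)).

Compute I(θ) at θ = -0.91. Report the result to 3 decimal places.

P = 1/(1+e^{0.7093}) = 0.3298
P(1−P) = 0.3298 × 0.6702 = 0.2210
I = a² × P(1−P) = 1.73² × 0.2210 = 0.66148

0.661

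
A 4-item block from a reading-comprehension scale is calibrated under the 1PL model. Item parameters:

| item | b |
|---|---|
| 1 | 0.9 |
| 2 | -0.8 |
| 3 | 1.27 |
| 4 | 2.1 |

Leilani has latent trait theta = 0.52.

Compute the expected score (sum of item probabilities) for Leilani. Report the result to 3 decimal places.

1.687

P(theta) = 1 / (1 + exp(−(theta − b)))
P_1 = 1/(1+e^{0.3800}) = 0.4061
P_2 = 1/(1+e^{-1.3200}) = 0.7892
P_3 = 1/(1+e^{0.7500}) = 0.3208
P_4 = 1/(1+e^{1.5800}) = 0.1708
E[score] = 0.4061 + 0.7892 + 0.3208 + 0.1708 = 1.6869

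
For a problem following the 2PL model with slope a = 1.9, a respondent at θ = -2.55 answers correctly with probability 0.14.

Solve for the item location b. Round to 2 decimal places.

-1.59

P(θ) = 1 / (1 + exp(−a(θ − b)))
logit(0.14) = ln(0.14/0.86) = -1.8153
b = θ − logit/(a) = -2.55 − (-1.8153)/1.9000 = -1.5946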